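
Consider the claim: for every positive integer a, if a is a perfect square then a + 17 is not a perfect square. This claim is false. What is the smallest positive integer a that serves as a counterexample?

a = 64

We need the least positive integer a for which a is a perfect square but a + 17 is a perfect square.
For a = 1, 4, 9, 16, 25, 36, 49 the conclusion holds.
a = 64: 64 = 8² and 64 + 17 = 81 = 9².
Hence a = 64 is a counterexample.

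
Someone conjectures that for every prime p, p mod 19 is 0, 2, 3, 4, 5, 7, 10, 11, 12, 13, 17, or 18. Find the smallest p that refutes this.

p = 47

A counterexample is any prime p such that the claim fails; we check each in order.
For p = 2, 3, 5, 7, …, 37, 41, 43 the conclusion holds.
p = 47: 47 mod 19 = 9 — not in {0, 2, 3, 4, 5, 7, 10, 11, 12, 13, 17, 18}.
Hence p = 47 is a counterexample.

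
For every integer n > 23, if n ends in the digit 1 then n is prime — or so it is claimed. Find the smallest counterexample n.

n = 51

A counterexample is any integer n > 23 such that n ends in the digit 1 but n is not prime; we check each in order.
n = 31: 31 ends in 1 and is prime.
n = 41: 41 ends in 1 and is prime.
n = 51: 51 ends in 1; 51 = 3 × 17, composite.
Thus n = 51 disproves the claim, and no smaller n works.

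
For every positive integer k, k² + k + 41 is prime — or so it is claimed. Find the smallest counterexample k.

k = 40

We need the least positive integer k for which k² + k + 41 is not prime.
The first 39 eligible values, up to k = 39, all satisfy the conclusion.
k = 40: k² + k + 41 = 1681 = 41 × 41, composite.
Thus k = 40 disproves the claim, and no smaller k works.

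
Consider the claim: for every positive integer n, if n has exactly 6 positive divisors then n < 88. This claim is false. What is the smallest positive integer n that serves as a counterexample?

We need the least positive integer n for which n has exactly 6 positive divisors but the claim fails.
For n = 12, 18, 20, 28, …, 68, 75, 76 the conclusion holds.
n = 92: τ(92) = 6; 92 ≥ 88.
So n = 92 is the smallest counterexample.

n = 92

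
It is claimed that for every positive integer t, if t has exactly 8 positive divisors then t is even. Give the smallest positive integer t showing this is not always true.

For t = 24, 30, 40, 42, …, 88, 102, 104 the conclusion holds.
t = 105: divisors of 105: 1, 3, 5, 7, 15, 21, 35, 105; 105 is odd.

t = 105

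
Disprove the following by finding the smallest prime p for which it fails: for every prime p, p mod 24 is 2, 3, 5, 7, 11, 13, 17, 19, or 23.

p = 73

Check each prime p in order until the claim fails.
The first 20 eligible values, up to p = 71, all satisfy the conclusion.
p = 73: 73 mod 24 = 1 — not in {2, 3, 5, 7, 11, 13, 17, 19, 23}.
So p = 73 is the smallest counterexample.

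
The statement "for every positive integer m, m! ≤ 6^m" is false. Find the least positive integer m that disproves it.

m = 14

For m = 1, 2, 3, 4, …, 11, 12, 13 the conclusion holds.
m = 14: m! = 87178291200 and 6^m = 78364164096, so 87178291200 > 78364164096.
So m = 14 is the smallest counterexample.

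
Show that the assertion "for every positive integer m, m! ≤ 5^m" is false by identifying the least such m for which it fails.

m = 12

A counterexample is any positive integer m such that m! > 5^m; we check each in order.
The first 11 eligible values, up to m = 11, all satisfy the conclusion.
m = 12: m! = 479001600 and 5^m = 244140625, so 479001600 > 244140625.
So m = 12 is the smallest counterexample.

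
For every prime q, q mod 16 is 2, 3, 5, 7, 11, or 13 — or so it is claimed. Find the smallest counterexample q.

We need the least prime q for which the claim fails.
q = 2: 2 mod 16 = 2.
q = 3: 3 mod 16 = 3.
q = 5: 5 mod 16 = 5.
q = 7: 7 mod 16 = 7.
q = 11: 11 mod 16 = 11.
q = 13: 13 mod 16 = 13.
q = 17: 17 mod 16 = 1 — not in {2, 3, 5, 7, 11, 13}.
So q = 17 is the smallest counterexample.

q = 17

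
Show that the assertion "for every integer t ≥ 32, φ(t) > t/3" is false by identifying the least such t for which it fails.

Check each integer t ≥ 32 in order until the claim fails.
t = 32: φ(32) = 16 and 32/3 = 32/3, so φ(32) > 32/3.
t = 33: φ(33) = 20 and 33/3 = 11, so φ(33) > 33/3.
t = 34: φ(34) = 16 and 34/3 = 34/3, so φ(34) > 34/3.
t = 35: φ(35) = 24 and 35/3 = 35/3, so φ(35) > 35/3.
t = 36: φ(36) = 12 and 36/3 = 12, so φ(36) ≤ 36/3.
So t = 36 is the smallest counterexample.

t = 36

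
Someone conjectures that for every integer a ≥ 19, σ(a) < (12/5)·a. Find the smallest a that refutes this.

a = 24

The first 5 eligible values, up to a = 23, all satisfy the conclusion.
a = 24: σ(24) = 60; 60 ≥ 288/5.
Thus a = 24 disproves the claim, and no smaller a works.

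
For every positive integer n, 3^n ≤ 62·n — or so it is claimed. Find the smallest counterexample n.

n = 6

Check each positive integer n in order until 3^n > 62·n.
The first 5 eligible values, up to n = 5, all satisfy the conclusion.
n = 6: 3^n = 729 and 62·n = 372, so 729 > 372.
So n = 6 is the smallest counterexample.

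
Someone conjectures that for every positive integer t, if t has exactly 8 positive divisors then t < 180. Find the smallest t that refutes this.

We need the least positive integer t for which t has exactly 8 positive divisors but the claim fails.
For t = 24, 30, 40, 42, …, 165, 170, 174 the conclusion holds.
t = 182: τ(182) = 8; 182 ≥ 180.

t = 182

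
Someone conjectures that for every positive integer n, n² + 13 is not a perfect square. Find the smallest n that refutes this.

n = 6

We need the least positive integer n for which n² + 13 is a perfect square.
For n = 1, 2, 3, 4, 5 the conclusion holds.
n = 6: 6² + 13 = 49 = 7², a perfect square.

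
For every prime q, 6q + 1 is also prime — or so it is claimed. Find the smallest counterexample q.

q = 19

For q = 2, 3, 5, 7, 11, 13, 17 the conclusion holds.
q = 19: 6q + 1 = 115 = 5 × 23, not prime.
Thus q = 19 disproves the claim, and no smaller q works.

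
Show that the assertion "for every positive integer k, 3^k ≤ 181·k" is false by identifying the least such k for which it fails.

k = 7

A counterexample is any positive integer k such that 3^k > 181·k; we check each in order.
For k = 1, 2, 3, 4, 5, 6 the conclusion holds.
k = 7: 3^k = 2187 and 181·k = 1267, so 2187 > 1267.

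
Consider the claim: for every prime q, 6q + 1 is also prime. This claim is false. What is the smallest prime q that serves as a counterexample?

For q = 2, 3, 5, 7, 11, 13, 17 the conclusion holds.
q = 19: 6q + 1 = 115 = 5 × 23, not prime.
Thus q = 19 disproves the claim, and no smaller q works.

q = 19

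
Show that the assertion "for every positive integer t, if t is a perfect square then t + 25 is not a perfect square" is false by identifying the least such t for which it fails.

t = 144

A counterexample is any positive integer t such that t is a perfect square but t + 25 is a perfect square; we check each in order.
For t = 1, 4, 9, 16, …, 81, 100, 121 the conclusion holds.
t = 144: 144 = 12² and 144 + 25 = 169 = 13².
So t = 144 is the smallest counterexample.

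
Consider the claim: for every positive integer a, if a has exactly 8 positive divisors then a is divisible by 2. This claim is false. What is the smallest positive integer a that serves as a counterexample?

a = 105

The first 12 eligible values, up to a = 104, all satisfy the conclusion.
a = 105: τ(105) = 8; 105 mod 2 = 1.
Hence a = 105 is a counterexample.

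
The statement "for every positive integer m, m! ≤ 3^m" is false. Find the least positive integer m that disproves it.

m = 1: m! = 1 and 3^m = 3, so 1 ≤ 3.
m = 2: m! = 2 and 3^m = 9, so 2 ≤ 9.
m = 3: m! = 6 and 3^m = 27, so 6 ≤ 27.
m = 4: m! = 24 and 3^m = 81, so 24 ≤ 81.
m = 5: m! = 120 and 3^m = 243, so 120 ≤ 243.
m = 6: m! = 720 and 3^m = 729, so 720 ≤ 729.
m = 7: m! = 5040 and 3^m = 2187, so 5040 > 2187.

m = 7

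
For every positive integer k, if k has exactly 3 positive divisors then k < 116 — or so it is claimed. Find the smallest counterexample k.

The first 4 eligible values, up to k = 49, all satisfy the conclusion.
k = 121: τ(121) = 3; 121 ≥ 116.
Thus k = 121 disproves the claim, and no smaller k works.

k = 121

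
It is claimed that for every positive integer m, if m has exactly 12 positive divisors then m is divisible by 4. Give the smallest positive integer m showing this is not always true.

m = 90

For m = 60, 72, 84 the conclusion holds.
m = 90: τ(90) = 12; 90 mod 4 = 2.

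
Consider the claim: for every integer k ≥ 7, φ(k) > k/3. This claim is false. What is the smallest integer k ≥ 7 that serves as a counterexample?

We need the least integer k ≥ 7 for which the claim fails.
For k = 7, 8, 9, 10, 11 the conclusion holds.
k = 12: φ(12) = 4 and 12/3 = 4, so φ(12) ≤ 12/3.

k = 12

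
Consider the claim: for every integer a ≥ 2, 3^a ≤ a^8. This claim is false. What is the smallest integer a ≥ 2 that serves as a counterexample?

We need the least integer a ≥ 2 for which 3^a > a^8.
The first 21 eligible values, up to a = 22, all satisfy the conclusion.
a = 23: 3^a = 94143178827 and a^8 = 78310985281, so 94143178827 > 78310985281.
So a = 23 is the smallest counterexample.

a = 23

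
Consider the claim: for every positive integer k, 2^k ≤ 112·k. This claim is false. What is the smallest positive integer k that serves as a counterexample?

We need the least positive integer k for which 2^k > 112·k.
The first 10 eligible values, up to k = 10, all satisfy the conclusion.
k = 11: 2^k = 2048 and 112·k = 1232, so 2048 > 1232.

k = 11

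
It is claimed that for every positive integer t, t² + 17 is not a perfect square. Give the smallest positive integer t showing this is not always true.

A counterexample is any positive integer t such that t² + 17 is a perfect square; we check each in order.
t = 1: 1² + 17 = 18, not a perfect square.
t = 2: 2² + 17 = 21, not a perfect square.
t = 3: 3² + 17 = 26, not a perfect square.
t = 4: 4² + 17 = 33, not a perfect square.
t = 5: 5² + 17 = 42, not a perfect square.
t = 6: 6² + 17 = 53, not a perfect square.
t = 7: 7² + 17 = 66, not a perfect square.
t = 8: 8² + 17 = 81 = 9², a perfect square.
Hence t = 8 is a counterexample.

t = 8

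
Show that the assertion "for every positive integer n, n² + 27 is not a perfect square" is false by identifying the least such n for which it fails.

n = 3

Check each positive integer n in order until n² + 27 is a perfect square.
n = 1: 1² + 27 = 28, not a perfect square.
n = 2: 2² + 27 = 31, not a perfect square.
n = 3: 3² + 27 = 36 = 6², a perfect square.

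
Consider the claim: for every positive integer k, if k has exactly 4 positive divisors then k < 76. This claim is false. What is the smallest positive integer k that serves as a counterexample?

k = 77

The first 23 eligible values, up to k = 74, all satisfy the conclusion.
k = 77: τ(77) = 4; 77 ≥ 76.
Thus k = 77 disproves the claim, and no smaller k works.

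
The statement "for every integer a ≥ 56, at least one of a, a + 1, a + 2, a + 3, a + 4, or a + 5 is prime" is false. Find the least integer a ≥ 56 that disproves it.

a = 90

A counterexample is any integer a ≥ 56 such that a, a + 1, a + 2, a + 3, a + 4, a + 5 are all composite; we check each in order.
For a = 56, 57, 58, 59, …, 87, 88, 89 the conclusion holds.
a = 90: 90 = 2 × 45; 91 = 7 × 13; 92 = 2 × 46; 93 = 3 × 31; 94 = 2 × 47; 95 = 5 × 19 — all composite.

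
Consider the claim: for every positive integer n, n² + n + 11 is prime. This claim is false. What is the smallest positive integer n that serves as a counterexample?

For n = 1, 2, 3, 4, 5, 6, 7, 8, 9 the conclusion holds.
n = 10: n² + n + 11 = 121 = 11 × 11, composite.

n = 10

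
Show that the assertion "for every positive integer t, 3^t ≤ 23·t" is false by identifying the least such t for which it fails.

We need the least positive integer t for which 3^t > 23·t.
The first 4 eligible values, up to t = 4, all satisfy the conclusion.
t = 5: 3^t = 243 and 23·t = 115, so 243 > 115.
So t = 5 is the smallest counterexample.

t = 5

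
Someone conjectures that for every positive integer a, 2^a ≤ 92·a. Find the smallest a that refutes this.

a = 10

A counterexample is any positive integer a such that 2^a > 92·a; we check each in order.
For a = 1, 2, 3, 4, 5, 6, 7, 8, 9 the conclusion holds.
a = 10: 2^a = 1024 and 92·a = 920, so 1024 > 920.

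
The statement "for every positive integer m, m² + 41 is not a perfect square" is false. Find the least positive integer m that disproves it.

m = 20

Check each positive integer m in order until m² + 41 is a perfect square.
For m = 1, 2, 3, 4, …, 17, 18, 19 the conclusion holds.
m = 20: 20² + 41 = 441 = 21², a perfect square.
Thus m = 20 disproves the claim, and no smaller m works.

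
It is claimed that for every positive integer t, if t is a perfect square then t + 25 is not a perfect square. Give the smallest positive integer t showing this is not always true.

t = 144

We need the least positive integer t for which t is a perfect square but t + 25 is a perfect square.
For t = 1, 4, 9, 16, …, 81, 100, 121 the conclusion holds.
t = 144: 144 = 12² and 144 + 25 = 169 = 13².
So t = 144 is the smallest counterexample.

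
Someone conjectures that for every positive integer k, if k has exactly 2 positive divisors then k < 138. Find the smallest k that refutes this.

k = 139

For k = 2, 3, 5, 7, …, 127, 131, 137 the conclusion holds.
k = 139: τ(139) = 2; 139 ≥ 138.
Hence k = 139 is a counterexample.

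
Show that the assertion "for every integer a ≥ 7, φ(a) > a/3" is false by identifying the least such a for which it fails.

a = 12

a = 7: φ(7) = 6 and 7/3 = 7/3, so φ(7) > 7/3.
a = 8: φ(8) = 4 and 8/3 = 8/3, so φ(8) > 8/3.
a = 9: φ(9) = 6 and 9/3 = 3, so φ(9) > 9/3.
a = 10: φ(10) = 4 and 10/3 = 10/3, so φ(10) > 10/3.
a = 11: φ(11) = 10 and 11/3 = 11/3, so φ(11) > 11/3.
a = 12: φ(12) = 4 and 12/3 = 4, so φ(12) ≤ 12/3.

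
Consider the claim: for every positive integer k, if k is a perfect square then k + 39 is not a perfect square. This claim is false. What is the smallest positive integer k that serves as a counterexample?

k = 25

For k = 1, 4, 9, 16 the conclusion holds.
k = 25: 25 = 5² and 25 + 39 = 64 = 8².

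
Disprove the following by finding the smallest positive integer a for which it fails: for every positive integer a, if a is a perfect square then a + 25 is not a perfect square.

We need the least positive integer a for which a is a perfect square but a + 25 is a perfect square.
For a = 1, 4, 9, 16, …, 81, 100, 121 the conclusion holds.
a = 144: 144 = 12² and 144 + 25 = 169 = 13².

a = 144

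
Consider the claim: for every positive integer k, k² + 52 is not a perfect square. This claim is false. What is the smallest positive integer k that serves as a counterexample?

Check each positive integer k in order until k² + 52 is a perfect square.
For k = 1, 2, 3, 4, …, 9, 10, 11 the conclusion holds.
k = 12: 12² + 52 = 196 = 14², a perfect square.
So k = 12 is the smallest counterexample.

k = 12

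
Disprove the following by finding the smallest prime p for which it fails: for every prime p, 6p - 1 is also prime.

p = 11

The first 4 eligible values, up to p = 7, all satisfy the conclusion.
p = 11: 6p - 1 = 65 = 5 × 13, not prime.
Hence p = 11 is a counterexample.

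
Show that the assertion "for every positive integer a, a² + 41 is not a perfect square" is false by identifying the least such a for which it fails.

We need the least positive integer a for which a² + 41 is a perfect square.
For a = 1, 2, 3, 4, …, 17, 18, 19 the conclusion holds.
a = 20: 20² + 41 = 441 = 21², a perfect square.

a = 20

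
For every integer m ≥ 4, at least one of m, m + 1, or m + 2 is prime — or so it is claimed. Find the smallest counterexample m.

Check each integer m ≥ 4 in order until m, m + 1, m + 2 are all composite.
m = 4: 5 is prime.
m = 5: 5 is prime.
m = 6: 7 is prime.
m = 7: 7 is prime.
m = 8: 8 = 2 × 4; 9 = 3 × 3; 10 = 2 × 5 — all composite.
So m = 8 is the smallest counterexample.

m = 8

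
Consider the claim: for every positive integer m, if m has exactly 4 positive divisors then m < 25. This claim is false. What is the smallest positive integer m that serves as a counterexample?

m = 26

Check each positive integer m in order until m has exactly 4 positive divisors but the claim fails.
m = 6: τ(6) = 4; 6 < 25.
m = 8: τ(8) = 4; 8 < 25.
m = 10: τ(10) = 4; 10 < 25.
m = 14: τ(14) = 4; 14 < 25.
m = 15: τ(15) = 4; 15 < 25.
m = 21: τ(21) = 4; 21 < 25.
m = 22: τ(22) = 4; 22 < 25.
m = 26: τ(26) = 4; 26 ≥ 25.
So m = 26 is the smallest counterexample.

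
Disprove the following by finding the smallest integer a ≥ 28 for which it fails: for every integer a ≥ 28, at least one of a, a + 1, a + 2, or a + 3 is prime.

We need the least integer a ≥ 28 for which a, a + 1, a + 2, a + 3 are all composite.
The first 4 eligible values, up to a = 31, all satisfy the conclusion.
a = 32: 32 = 2 × 16; 33 = 3 × 11; 34 = 2 × 17; 35 = 5 × 7 — all composite.

a = 32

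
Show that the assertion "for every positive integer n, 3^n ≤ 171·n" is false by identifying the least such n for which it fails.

Check each positive integer n in order until 3^n > 171·n.
For n = 1, 2, 3, 4, 5, 6 the conclusion holds.
n = 7: 3^n = 2187 and 171·n = 1197, so 2187 > 1197.

n = 7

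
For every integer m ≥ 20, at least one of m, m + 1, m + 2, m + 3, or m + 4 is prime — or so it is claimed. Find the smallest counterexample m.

m = 24

m = 20: 23 is prime.
m = 21: 23 is prime.
m = 22: 23 is prime.
m = 23: 23 is prime.
m = 24: 24 = 2 × 12; 25 = 5 × 5; 26 = 2 × 13; 27 = 3 × 9; 28 = 2 × 14 — all composite.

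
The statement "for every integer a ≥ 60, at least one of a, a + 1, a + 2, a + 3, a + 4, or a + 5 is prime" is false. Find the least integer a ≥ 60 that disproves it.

A counterexample is any integer a ≥ 60 such that a, a + 1, a + 2, a + 3, a + 4, a + 5 are all composite; we check each in order.
The first 30 eligible values, up to a = 89, all satisfy the conclusion.
a = 90: 90 = 2 × 45; 91 = 7 × 13; 92 = 2 × 46; 93 = 3 × 31; 94 = 2 × 47; 95 = 5 × 19 — all composite.
So a = 90 is the smallest counterexample.

a = 90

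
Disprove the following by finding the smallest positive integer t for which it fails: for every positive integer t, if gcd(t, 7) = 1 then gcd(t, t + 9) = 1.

t = 3

t = 1: gcd(1, 10) = 1.
t = 2: gcd(2, 11) = 1.
t = 3: gcd(3, 12) = 3.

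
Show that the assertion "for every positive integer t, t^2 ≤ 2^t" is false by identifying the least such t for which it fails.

Check each positive integer t in order until t^2 > 2^t.
t = 1: t^2 = 1 and 2^t = 2, so 1 ≤ 2.
t = 2: t^2 = 4 and 2^t = 4, so 4 ≤ 4.
t = 3: t^2 = 9 and 2^t = 8, so 9 > 8.
So t = 3 is the smallest counterexample.

t = 3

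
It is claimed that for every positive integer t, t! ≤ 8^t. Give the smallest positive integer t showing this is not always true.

t = 20

For t = 1, 2, 3, 4, …, 17, 18, 19 the conclusion holds.
t = 20: t! = 2432902008176640000 and 8^t = 1152921504606846976, so 2432902008176640000 > 1152921504606846976.
Hence t = 20 is a counterexample.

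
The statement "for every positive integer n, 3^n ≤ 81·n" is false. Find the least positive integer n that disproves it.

n = 6

Check each positive integer n in order until 3^n > 81·n.
n = 1: 3^n = 3 and 81·n = 81, so 3 ≤ 81.
n = 2: 3^n = 9 and 81·n = 162, so 9 ≤ 162.
n = 3: 3^n = 27 and 81·n = 243, so 27 ≤ 243.
n = 4: 3^n = 81 and 81·n = 324, so 81 ≤ 324.
n = 5: 3^n = 243 and 81·n = 405, so 243 ≤ 405.
n = 6: 3^n = 729 and 81·n = 486, so 729 > 486.
So n = 6 is the smallest counterexample.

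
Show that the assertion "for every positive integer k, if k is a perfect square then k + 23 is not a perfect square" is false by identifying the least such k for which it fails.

k = 121

We need the least positive integer k for which k is a perfect square but k + 23 is a perfect square.
For k = 1, 4, 9, 16, 25, 36, 49, 64, 81, 100 the conclusion holds.
k = 121: 121 = 11² and 121 + 23 = 144 = 12².
So k = 121 is the smallest counterexample.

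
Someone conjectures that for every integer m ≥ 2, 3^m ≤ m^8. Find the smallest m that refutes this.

For m = 2, 3, 4, 5, …, 20, 21, 22 the conclusion holds.
m = 23: 3^m = 94143178827 and m^8 = 78310985281, so 94143178827 > 78310985281.
Thus m = 23 disproves the claim, and no smaller m works.

m = 23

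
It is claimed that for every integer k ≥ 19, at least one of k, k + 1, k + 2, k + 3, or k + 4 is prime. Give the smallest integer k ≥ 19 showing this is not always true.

k = 19: 19 is prime.
k = 20: 23 is prime.
k = 21: 23 is prime.
k = 22: 23 is prime.
k = 23: 23 is prime.
k = 24: 24 = 2 × 12; 25 = 5 × 5; 26 = 2 × 13; 27 = 3 × 9; 28 = 2 × 14 — all composite.
So k = 24 is the smallest counterexample.

k = 24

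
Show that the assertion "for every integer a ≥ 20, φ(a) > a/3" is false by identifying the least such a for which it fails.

A counterexample is any integer a ≥ 20 such that the claim fails; we check each in order.
For a = 20, 21, 22, 23 the conclusion holds.
a = 24: φ(24) = 8 and 24/3 = 8, so φ(24) ≤ 24/3.

a = 24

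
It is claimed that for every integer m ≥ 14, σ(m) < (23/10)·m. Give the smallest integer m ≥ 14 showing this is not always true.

m = 24

Check each integer m ≥ 14 in order until the claim fails.
For m = 14, 15, 16, 17, 18, 19, 20, 21, 22, 23 the conclusion holds.
m = 24: σ(24) = 60; 60 ≥ 276/5.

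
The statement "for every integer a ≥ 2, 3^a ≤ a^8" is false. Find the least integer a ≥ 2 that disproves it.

For a = 2, 3, 4, 5, …, 20, 21, 22 the conclusion holds.
a = 23: 3^a = 94143178827 and a^8 = 78310985281, so 94143178827 > 78310985281.

a = 23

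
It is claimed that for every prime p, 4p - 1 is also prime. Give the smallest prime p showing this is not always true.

p = 7

We need the least prime p for which 4p - 1 is not prime.
For p = 2, 3, 5 the conclusion holds.
p = 7: 4p - 1 = 27 = 3 × 9, not prime.
Hence p = 7 is a counterexample.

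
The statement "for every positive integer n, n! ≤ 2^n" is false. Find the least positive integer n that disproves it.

n = 4

We need the least positive integer n for which n! > 2^n.
For n = 1, 2, 3 the conclusion holds.
n = 4: n! = 24 and 2^n = 16, so 24 > 16.
Thus n = 4 disproves the claim, and no smaller n works.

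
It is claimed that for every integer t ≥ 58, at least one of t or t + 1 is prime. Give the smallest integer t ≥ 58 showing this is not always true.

The first 4 eligible values, up to t = 61, all satisfy the conclusion.
t = 62: 62 = 2 × 31; 63 = 3 × 21 — both composite.

t = 62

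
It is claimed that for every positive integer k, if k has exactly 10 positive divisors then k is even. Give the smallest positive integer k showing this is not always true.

For k = 48, 80, 112, 162, 176, 208, 272, 304, 368 the conclusion holds.
k = 405: divisors of 405: 10 divisors; 405 is odd.

k = 405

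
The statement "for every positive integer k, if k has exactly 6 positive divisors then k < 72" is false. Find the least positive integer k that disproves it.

k = 75

The first 11 eligible values, up to k = 68, all satisfy the conclusion.
k = 75: τ(75) = 6; 75 ≥ 72.
So k = 75 is the smallest counterexample.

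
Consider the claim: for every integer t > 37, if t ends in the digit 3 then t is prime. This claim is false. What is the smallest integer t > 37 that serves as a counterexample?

Check each integer t > 37 in order until t ends in the digit 3 but t is not prime.
For t = 43, 53 the conclusion holds.
t = 63: 63 ends in 3; 63 = 3 × 21, composite.
Hence t = 63 is a counterexample.

t = 63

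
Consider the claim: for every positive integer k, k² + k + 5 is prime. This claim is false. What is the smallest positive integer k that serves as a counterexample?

k = 4

A counterexample is any positive integer k such that k² + k + 5 is not prime; we check each in order.
k = 1: k² + k + 5 = 7, prime.
k = 2: k² + k + 5 = 11, prime.
k = 3: k² + k + 5 = 17, prime.
k = 4: k² + k + 5 = 25 = 5 × 5, composite.
Hence k = 4 is a counterexample.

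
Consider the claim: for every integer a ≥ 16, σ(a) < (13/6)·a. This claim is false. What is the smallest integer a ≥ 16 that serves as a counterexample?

a = 18

a = 16: σ(16) = 31; 31 < 104/3.
a = 17: σ(17) = 18; 18 < 221/6.
a = 18: σ(18) = 39; 39 ≥ 39.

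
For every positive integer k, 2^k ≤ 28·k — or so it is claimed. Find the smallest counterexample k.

k = 8

For k = 1, 2, 3, 4, 5, 6, 7 the conclusion holds.
k = 8: 2^k = 256 and 28·k = 224, so 256 > 224.
Hence k = 8 is a counterexample.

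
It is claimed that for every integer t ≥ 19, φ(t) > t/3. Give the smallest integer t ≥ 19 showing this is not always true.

A counterexample is any integer t ≥ 19 such that the claim fails; we check each in order.
The first 5 eligible values, up to t = 23, all satisfy the conclusion.
t = 24: φ(24) = 8 and 24/3 = 8, so φ(24) ≤ 24/3.
Thus t = 24 disproves the claim, and no smaller t works.

t = 24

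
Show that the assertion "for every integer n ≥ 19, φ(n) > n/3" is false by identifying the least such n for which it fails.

A counterexample is any integer n ≥ 19 such that the claim fails; we check each in order.
For n = 19, 20, 21, 22, 23 the conclusion holds.
n = 24: φ(24) = 8 and 24/3 = 8, so φ(24) ≤ 24/3.

n = 24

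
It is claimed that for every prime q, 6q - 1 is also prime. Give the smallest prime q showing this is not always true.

For q = 2, 3, 5, 7 the conclusion holds.
q = 11: 6q - 1 = 65 = 5 × 13, not prime.

q = 11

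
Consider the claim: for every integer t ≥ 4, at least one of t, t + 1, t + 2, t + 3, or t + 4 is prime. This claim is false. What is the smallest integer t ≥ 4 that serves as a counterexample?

t = 24

For t = 4, 5, 6, 7, …, 21, 22, 23 the conclusion holds.
t = 24: 24 = 2 × 12; 25 = 5 × 5; 26 = 2 × 13; 27 = 3 × 9; 28 = 2 × 14 — all composite.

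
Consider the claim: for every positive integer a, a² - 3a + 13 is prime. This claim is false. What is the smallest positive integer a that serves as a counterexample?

We need the least positive integer a for which a² - 3a + 13 is not prime.
For a = 1, 2, 3, 4, …, 9, 10, 11 the conclusion holds.
a = 12: a² - 3a + 13 = 121 = 11 × 11, composite.

a = 12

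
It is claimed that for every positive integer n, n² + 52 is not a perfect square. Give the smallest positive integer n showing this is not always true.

We need the least positive integer n for which n² + 52 is a perfect square.
For n = 1, 2, 3, 4, …, 9, 10, 11 the conclusion holds.
n = 12: 12² + 52 = 196 = 14², a perfect square.
Hence n = 12 is a counterexample.

n = 12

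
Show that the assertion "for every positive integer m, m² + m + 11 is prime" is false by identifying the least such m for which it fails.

The first 9 eligible values, up to m = 9, all satisfy the conclusion.
m = 10: m² + m + 11 = 121 = 11 × 11, composite.
Hence m = 10 is a counterexample.

m = 10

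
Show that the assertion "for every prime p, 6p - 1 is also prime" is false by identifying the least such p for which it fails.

A counterexample is any prime p such that 6p - 1 is not prime; we check each in order.
p = 2: 6p - 1 = 11, prime.
p = 3: 6p - 1 = 17, prime.
p = 5: 6p - 1 = 29, prime.
p = 7: 6p - 1 = 41, prime.
p = 11: 6p - 1 = 65 = 5 × 13, not prime.
Thus p = 11 disproves the claim, and no smaller p works.

p = 11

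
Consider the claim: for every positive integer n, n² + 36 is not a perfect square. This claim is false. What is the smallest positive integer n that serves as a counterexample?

We need the least positive integer n for which n² + 36 is a perfect square.
The first 7 eligible values, up to n = 7, all satisfy the conclusion.
n = 8: 8² + 36 = 100 = 10², a perfect square.
So n = 8 is the smallest counterexample.

n = 8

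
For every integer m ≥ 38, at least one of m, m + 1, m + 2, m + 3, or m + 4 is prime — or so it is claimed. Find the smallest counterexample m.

m = 48

For m = 38, 39, 40, 41, 42, 43, 44, 45, 46, 47 the conclusion holds.
m = 48: 48 = 2 × 24; 49 = 7 × 7; 50 = 2 × 25; 51 = 3 × 17; 52 = 2 × 26 — all composite.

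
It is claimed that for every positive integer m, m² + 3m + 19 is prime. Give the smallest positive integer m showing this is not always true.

m = 15

We need the least positive integer m for which m² + 3m + 19 is not prime.
The first 14 eligible values, up to m = 14, all satisfy the conclusion.
m = 15: m² + 3m + 19 = 289 = 17 × 17, composite.
Hence m = 15 is a counterexample.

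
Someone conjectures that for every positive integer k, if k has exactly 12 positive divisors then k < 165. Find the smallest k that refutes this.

Check each positive integer k in order until k has exactly 12 positive divisors but the claim fails.
The first 12 eligible values, up to k = 160, all satisfy the conclusion.
k = 198: τ(198) = 12; 198 ≥ 165.
So k = 198 is the smallest counterexample.

k = 198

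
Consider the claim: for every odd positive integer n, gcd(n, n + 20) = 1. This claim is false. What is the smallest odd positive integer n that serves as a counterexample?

n = 5

We need the least odd positive integer n for which gcd(n, n + 20) > 1.
n = 1: gcd(1, 21) = 1.
n = 3: gcd(3, 23) = 1.
n = 5: gcd(5, 25) = 5.
So n = 5 is the smallest counterexample.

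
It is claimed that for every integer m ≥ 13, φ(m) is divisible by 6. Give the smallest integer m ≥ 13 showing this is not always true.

m = 15

A counterexample is any integer m ≥ 13 such that φ(m) is not divisible by 6; we check each in order.
For m = 13, 14 the conclusion holds.
m = 15: φ(15) = 8; 8 mod 6 = 2.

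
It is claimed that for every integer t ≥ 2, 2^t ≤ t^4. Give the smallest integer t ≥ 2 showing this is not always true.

We need the least integer t ≥ 2 for which 2^t > t^4.
For t = 2, 3, 4, 5, …, 14, 15, 16 the conclusion holds.
t = 17: 2^t = 131072 and t^4 = 83521, so 131072 > 83521.
Hence t = 17 is a counterexample.

t = 17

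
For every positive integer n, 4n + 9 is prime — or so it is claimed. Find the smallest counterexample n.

We need the least positive integer n for which 4n + 9 is not prime.
For n = 1, 2 the conclusion holds.
n = 3: 4n + 9 = 21 = 3 × 7, composite.
Thus n = 3 disproves the claim, and no smaller n works.

n = 3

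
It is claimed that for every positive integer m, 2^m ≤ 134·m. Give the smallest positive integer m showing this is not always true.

m = 11

We need the least positive integer m for which 2^m > 134·m.
For m = 1, 2, 3, 4, 5, 6, 7, 8, 9, 10 the conclusion holds.
m = 11: 2^m = 2048 and 134·m = 1474, so 2048 > 1474.
Thus m = 11 disproves the claim, and no smaller m works.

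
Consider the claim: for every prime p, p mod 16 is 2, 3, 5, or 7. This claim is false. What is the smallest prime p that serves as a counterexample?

p = 11

Check each prime p in order until the claim fails.
p = 2: 2 mod 16 = 2.
p = 3: 3 mod 16 = 3.
p = 5: 5 mod 16 = 5.
p = 7: 7 mod 16 = 7.
p = 11: 11 mod 16 = 11 — not in {2, 3, 5, 7}.
Hence p = 11 is a counterexample.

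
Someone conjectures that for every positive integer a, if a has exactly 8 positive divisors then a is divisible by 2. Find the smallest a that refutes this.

We need the least positive integer a for which a has exactly 8 positive divisors but a is not divisible by 2.
The first 12 eligible values, up to a = 104, all satisfy the conclusion.
a = 105: τ(105) = 8; 105 mod 2 = 1.

a = 105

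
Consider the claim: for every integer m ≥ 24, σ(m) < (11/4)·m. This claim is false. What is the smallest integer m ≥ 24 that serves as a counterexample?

m = 60

Check each integer m ≥ 24 in order until the claim fails.
For m = 24, 25, 26, 27, …, 57, 58, 59 the conclusion holds.
m = 60: σ(60) = 168; 168 ≥ 165.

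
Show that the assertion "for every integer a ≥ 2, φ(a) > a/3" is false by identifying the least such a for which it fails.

a = 6

We need the least integer a ≥ 2 for which the claim fails.
a = 2: φ(2) = 1 and 2/3 = 2/3, so φ(2) > 2/3.
a = 3: φ(3) = 2 and 3/3 = 1, so φ(3) > 3/3.
a = 4: φ(4) = 2 and 4/3 = 4/3, so φ(4) > 4/3.
a = 5: φ(5) = 4 and 5/3 = 5/3, so φ(5) > 5/3.
a = 6: φ(6) = 2 and 6/3 = 2, so φ(6) ≤ 6/3.
Hence a = 6 is a counterexample.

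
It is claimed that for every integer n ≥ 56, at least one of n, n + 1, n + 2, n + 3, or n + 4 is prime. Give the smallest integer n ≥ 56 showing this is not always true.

n = 62

A counterexample is any integer n ≥ 56 such that n, n + 1, n + 2, n + 3, n + 4 are all composite; we check each in order.
n = 56: 59 is prime.
n = 57: 59 is prime.
n = 58: 59 is prime.
n = 59: 59 is prime.
n = 60: 61 is prime.
n = 61: 61 is prime.
n = 62: 62 = 2 × 31; 63 = 3 × 21; 64 = 2 × 32; 65 = 5 × 13; 66 = 2 × 33 — all composite.
So n = 62 is the smallest counterexample.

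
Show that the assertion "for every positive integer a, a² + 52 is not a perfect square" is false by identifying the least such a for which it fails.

A counterexample is any positive integer a such that a² + 52 is a perfect square; we check each in order.
The first 11 eligible values, up to a = 11, all satisfy the conclusion.
a = 12: 12² + 52 = 196 = 14², a perfect square.
So a = 12 is the smallest counterexample.

a = 12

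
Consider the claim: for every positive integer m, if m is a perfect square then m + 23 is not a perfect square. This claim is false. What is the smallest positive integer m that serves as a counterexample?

m = 121

For m = 1, 4, 9, 16, 25, 36, 49, 64, 81, 100 the conclusion holds.
m = 121: 121 = 11² and 121 + 23 = 144 = 12².
Thus m = 121 disproves the claim, and no smaller m works.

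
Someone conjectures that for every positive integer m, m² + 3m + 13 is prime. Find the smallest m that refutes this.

We need the least positive integer m for which m² + 3m + 13 is not prime.
For m = 1, 2, 3, 4, 5, 6, 7, 8 the conclusion holds.
m = 9: m² + 3m + 13 = 121 = 11 × 11, composite.

m = 9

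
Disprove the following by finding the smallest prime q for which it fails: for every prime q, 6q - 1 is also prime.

We need the least prime q for which 6q - 1 is not prime.
For q = 2, 3, 5, 7 the conclusion holds.
q = 11: 6q - 1 = 65 = 5 × 13, not prime.

q = 11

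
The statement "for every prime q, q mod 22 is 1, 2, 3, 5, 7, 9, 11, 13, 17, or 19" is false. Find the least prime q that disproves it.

Check each prime q in order until the claim fails.
For q = 2, 3, 5, 7, …, 23, 29, 31 the conclusion holds.
q = 37: 37 mod 22 = 15 — not in {1, 2, 3, 5, 7, 9, 11, 13, 17, 19}.
Hence q = 37 is a counterexample.

q = 37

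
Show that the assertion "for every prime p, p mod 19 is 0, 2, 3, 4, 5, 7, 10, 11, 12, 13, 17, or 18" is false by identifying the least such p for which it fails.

We need the least prime p for which the claim fails.
For p = 2, 3, 5, 7, …, 37, 41, 43 the conclusion holds.
p = 47: 47 mod 19 = 9 — not in {0, 2, 3, 4, 5, 7, 10, 11, 12, 13, 17, 18}.

p = 47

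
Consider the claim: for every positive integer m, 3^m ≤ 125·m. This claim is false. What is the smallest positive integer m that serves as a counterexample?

m = 1: 3^m = 3 and 125·m = 125, so 3 ≤ 125.
m = 2: 3^m = 9 and 125·m = 250, so 9 ≤ 250.
m = 3: 3^m = 27 and 125·m = 375, so 27 ≤ 375.
m = 4: 3^m = 81 and 125·m = 500, so 81 ≤ 500.
m = 5: 3^m = 243 and 125·m = 625, so 243 ≤ 625.
m = 6: 3^m = 729 and 125·m = 750, so 729 ≤ 750.
m = 7: 3^m = 2187 and 125·m = 875, so 2187 > 875.
Thus m = 7 disproves the claim, and no smaller m works.

m = 7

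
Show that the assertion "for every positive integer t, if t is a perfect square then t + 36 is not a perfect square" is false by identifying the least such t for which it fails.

The first 7 eligible values, up to t = 49, all satisfy the conclusion.
t = 64: 64 = 8² and 64 + 36 = 100 = 10².
Hence t = 64 is a counterexample.

t = 64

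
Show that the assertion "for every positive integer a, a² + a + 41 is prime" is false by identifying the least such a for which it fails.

Check each positive integer a in order until a² + a + 41 is not prime.
For a = 1, 2, 3, 4, …, 37, 38, 39 the conclusion holds.
a = 40: a² + a + 41 = 1681 = 41 × 41, composite.
Hence a = 40 is a counterexample.

a = 40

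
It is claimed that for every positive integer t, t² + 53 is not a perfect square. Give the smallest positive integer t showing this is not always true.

t = 26

Check each positive integer t in order until t² + 53 is a perfect square.
For t = 1, 2, 3, 4, …, 23, 24, 25 the conclusion holds.
t = 26: 26² + 53 = 729 = 27², a perfect square.
Hence t = 26 is a counterexample.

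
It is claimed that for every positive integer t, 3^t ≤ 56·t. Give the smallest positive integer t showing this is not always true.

t = 6

A counterexample is any positive integer t such that 3^t > 56·t; we check each in order.
t = 1: 3^t = 3 and 56·t = 56, so 3 ≤ 56.
t = 2: 3^t = 9 and 56·t = 112, so 9 ≤ 112.
t = 3: 3^t = 27 and 56·t = 168, so 27 ≤ 168.
t = 4: 3^t = 81 and 56·t = 224, so 81 ≤ 224.
t = 5: 3^t = 243 and 56·t = 280, so 243 ≤ 280.
t = 6: 3^t = 729 and 56·t = 336, so 729 > 336.
Hence t = 6 is a counterexample.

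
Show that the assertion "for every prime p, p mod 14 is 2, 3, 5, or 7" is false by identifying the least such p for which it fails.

p = 11

We need the least prime p for which the claim fails.
For p = 2, 3, 5, 7 the conclusion holds.
p = 11: 11 mod 14 = 11 — not in {2, 3, 5, 7}.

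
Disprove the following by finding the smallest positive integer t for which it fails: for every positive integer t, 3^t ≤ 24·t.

t = 5

t = 1: 3^t = 3 and 24·t = 24, so 3 ≤ 24.
t = 2: 3^t = 9 and 24·t = 48, so 9 ≤ 48.
t = 3: 3^t = 27 and 24·t = 72, so 27 ≤ 72.
t = 4: 3^t = 81 and 24·t = 96, so 81 ≤ 96.
t = 5: 3^t = 243 and 24·t = 120, so 243 > 120.
So t = 5 is the smallest counterexample.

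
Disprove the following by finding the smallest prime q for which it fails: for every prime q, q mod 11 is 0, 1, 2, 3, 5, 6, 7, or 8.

Check each prime q in order until the claim fails.
For q = 2, 3, 5, 7, 11, 13, 17, 19, 23, 29 the conclusion holds.
q = 31: 31 mod 11 = 9 — not in {0, 1, 2, 3, 5, 6, 7, 8}.

q = 31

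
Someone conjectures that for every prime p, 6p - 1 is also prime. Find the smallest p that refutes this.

p = 11

We need the least prime p for which 6p - 1 is not prime.
For p = 2, 3, 5, 7 the conclusion holds.
p = 11: 6p - 1 = 65 = 5 × 13, not prime.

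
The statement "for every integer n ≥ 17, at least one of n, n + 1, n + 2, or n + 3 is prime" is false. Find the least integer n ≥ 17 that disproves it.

A counterexample is any integer n ≥ 17 such that n, n + 1, n + 2, n + 3 are all composite; we check each in order.
The first 7 eligible values, up to n = 23, all satisfy the conclusion.
n = 24: 24 = 2 × 12; 25 = 5 × 5; 26 = 2 × 13; 27 = 3 × 9 — all composite.
So n = 24 is the smallest counterexample.

n = 24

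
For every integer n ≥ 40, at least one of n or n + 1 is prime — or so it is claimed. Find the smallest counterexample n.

n = 44

The first 4 eligible values, up to n = 43, all satisfy the conclusion.
n = 44: 44 = 2 × 22; 45 = 3 × 15 — both composite.
Hence n = 44 is a counterexample.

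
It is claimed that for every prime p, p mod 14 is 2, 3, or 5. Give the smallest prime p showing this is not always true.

p = 7

We need the least prime p for which the claim fails.
p = 2: 2 mod 14 = 2.
p = 3: 3 mod 14 = 3.
p = 5: 5 mod 14 = 5.
p = 7: 7 mod 14 = 7 — not in {2, 3, 5}.
So p = 7 is the smallest counterexample.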